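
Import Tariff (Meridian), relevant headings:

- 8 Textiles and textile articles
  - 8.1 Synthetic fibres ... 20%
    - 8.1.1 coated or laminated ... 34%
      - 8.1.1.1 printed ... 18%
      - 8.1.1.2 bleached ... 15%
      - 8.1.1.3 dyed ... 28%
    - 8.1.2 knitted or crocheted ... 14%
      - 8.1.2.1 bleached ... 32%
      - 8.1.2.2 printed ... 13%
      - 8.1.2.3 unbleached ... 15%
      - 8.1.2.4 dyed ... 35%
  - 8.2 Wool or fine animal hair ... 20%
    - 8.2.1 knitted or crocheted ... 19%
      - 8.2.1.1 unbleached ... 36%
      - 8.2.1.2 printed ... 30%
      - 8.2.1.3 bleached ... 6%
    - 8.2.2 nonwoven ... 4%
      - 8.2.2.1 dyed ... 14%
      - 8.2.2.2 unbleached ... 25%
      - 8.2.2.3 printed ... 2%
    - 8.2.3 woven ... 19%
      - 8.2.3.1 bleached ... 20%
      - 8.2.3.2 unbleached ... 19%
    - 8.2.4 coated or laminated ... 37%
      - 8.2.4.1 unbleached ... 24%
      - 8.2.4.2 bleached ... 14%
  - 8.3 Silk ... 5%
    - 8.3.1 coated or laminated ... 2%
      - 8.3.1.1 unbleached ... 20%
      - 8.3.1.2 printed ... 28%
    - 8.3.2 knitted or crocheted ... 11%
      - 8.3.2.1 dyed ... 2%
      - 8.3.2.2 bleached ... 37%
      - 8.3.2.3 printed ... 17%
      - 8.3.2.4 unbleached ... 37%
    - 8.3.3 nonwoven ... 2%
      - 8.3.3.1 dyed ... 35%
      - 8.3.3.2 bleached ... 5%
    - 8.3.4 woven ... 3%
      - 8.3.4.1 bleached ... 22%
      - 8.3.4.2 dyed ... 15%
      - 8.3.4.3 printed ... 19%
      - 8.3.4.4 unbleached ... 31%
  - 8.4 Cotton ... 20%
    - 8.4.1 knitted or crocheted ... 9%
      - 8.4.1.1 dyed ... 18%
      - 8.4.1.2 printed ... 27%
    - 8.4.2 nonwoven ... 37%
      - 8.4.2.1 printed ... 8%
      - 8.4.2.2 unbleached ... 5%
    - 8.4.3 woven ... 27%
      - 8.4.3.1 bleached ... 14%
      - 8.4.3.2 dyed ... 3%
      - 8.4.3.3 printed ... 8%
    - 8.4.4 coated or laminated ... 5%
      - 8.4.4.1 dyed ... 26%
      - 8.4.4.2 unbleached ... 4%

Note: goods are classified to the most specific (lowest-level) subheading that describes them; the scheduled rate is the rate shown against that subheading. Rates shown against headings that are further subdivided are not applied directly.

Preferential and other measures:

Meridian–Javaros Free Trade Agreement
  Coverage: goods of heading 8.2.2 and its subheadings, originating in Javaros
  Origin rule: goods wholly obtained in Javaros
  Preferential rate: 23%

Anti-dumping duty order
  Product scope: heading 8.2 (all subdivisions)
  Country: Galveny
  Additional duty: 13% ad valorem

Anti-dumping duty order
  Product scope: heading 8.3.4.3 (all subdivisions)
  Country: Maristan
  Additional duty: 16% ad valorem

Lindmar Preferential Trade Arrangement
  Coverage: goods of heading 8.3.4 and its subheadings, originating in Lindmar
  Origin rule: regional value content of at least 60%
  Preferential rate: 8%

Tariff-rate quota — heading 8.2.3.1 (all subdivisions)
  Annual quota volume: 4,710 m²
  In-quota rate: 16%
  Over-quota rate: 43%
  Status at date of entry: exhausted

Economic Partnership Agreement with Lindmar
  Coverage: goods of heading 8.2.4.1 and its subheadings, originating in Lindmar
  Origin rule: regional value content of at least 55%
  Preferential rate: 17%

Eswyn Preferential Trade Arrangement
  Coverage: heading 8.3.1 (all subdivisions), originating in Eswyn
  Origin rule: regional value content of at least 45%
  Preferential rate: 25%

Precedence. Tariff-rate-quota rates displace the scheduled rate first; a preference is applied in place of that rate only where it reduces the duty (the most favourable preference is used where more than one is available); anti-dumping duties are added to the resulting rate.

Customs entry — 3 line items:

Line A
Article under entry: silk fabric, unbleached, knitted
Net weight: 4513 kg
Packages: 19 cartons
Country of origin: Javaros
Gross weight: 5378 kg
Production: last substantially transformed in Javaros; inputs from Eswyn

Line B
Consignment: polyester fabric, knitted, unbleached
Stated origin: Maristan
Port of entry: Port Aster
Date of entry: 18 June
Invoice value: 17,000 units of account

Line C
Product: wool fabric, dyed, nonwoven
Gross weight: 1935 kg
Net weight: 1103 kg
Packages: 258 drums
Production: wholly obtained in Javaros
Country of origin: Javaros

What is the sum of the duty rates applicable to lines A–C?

Line A: silk → 8.3; knitted → 8.3.2; unbleached → 8.3.2.4. Scheduled 37%. Javaros agreement on 8.2.2: 8.3.2.4 not covered. → 37%.
Line B: polyester → 8.1; knitted → 8.1.2; unbleached → 8.1.2.3. Scheduled 15%. No special measure applies. → 15%.
Line C: wool → 8.2; nonwoven → 8.2.2; dyed → 8.2.2.1. Scheduled 14%. Javaros agreement on 8.2.2: wholly obtained → 23% available; preference 23% not lower than 14% → no reduction. → 14%.
Sum: 37% + 15% + 14% = 66%.

66%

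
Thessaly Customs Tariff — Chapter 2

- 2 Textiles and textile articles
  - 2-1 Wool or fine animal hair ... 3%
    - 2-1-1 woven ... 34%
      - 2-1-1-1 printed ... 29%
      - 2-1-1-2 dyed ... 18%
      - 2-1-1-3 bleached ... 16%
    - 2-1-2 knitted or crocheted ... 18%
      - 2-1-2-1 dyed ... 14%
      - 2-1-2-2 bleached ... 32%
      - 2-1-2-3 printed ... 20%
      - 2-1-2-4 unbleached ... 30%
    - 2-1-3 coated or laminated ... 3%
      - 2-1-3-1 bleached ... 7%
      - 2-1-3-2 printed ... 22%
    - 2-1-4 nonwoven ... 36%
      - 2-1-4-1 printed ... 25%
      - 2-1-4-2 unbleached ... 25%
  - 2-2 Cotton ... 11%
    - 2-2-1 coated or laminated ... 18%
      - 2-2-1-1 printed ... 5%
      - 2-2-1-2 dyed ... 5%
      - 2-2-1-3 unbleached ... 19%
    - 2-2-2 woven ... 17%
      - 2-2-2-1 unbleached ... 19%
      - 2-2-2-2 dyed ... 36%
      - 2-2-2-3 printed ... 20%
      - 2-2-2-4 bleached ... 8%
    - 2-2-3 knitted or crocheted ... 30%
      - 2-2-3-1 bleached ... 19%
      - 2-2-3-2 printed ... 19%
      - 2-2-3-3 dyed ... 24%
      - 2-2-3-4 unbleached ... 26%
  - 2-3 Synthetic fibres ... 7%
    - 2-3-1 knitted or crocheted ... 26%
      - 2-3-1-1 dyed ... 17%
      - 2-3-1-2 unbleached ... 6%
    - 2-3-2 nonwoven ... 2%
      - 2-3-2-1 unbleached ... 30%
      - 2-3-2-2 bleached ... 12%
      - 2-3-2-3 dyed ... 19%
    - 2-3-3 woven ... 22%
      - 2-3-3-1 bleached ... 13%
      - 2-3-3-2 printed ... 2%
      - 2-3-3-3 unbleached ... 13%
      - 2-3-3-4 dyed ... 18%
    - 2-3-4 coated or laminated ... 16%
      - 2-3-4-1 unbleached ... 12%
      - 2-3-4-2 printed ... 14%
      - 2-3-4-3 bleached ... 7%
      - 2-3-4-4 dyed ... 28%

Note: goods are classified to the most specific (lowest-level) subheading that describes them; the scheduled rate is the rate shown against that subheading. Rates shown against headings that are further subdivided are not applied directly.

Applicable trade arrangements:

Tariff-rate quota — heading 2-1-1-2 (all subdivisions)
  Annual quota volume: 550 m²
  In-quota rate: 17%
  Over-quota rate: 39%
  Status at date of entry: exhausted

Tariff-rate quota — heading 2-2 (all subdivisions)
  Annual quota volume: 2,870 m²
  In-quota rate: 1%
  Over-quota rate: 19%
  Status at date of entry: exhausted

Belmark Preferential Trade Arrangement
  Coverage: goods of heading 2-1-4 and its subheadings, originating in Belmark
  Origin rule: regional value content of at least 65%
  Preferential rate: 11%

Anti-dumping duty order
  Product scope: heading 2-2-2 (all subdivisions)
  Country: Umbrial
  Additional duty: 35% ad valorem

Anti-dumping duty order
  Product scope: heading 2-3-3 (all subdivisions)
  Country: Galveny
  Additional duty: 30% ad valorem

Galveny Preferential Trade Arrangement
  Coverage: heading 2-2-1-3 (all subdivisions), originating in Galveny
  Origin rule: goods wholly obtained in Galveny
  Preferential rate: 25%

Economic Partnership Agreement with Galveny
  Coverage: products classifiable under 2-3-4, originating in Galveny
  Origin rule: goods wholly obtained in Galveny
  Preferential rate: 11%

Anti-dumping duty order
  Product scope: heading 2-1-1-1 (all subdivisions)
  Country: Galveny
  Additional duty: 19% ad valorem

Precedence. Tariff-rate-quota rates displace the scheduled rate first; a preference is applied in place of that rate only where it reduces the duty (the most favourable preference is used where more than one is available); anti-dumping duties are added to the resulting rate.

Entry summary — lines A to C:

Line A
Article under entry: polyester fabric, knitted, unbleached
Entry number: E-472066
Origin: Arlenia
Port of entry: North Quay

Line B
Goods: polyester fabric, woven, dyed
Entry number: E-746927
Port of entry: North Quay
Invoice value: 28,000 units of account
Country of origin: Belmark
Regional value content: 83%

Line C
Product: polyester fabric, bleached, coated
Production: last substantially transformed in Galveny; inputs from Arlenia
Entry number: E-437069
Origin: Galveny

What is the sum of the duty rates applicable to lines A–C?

Line A: polyester → 2-3; knitted → 2-3-1; unbleached → 2-3-1-2. Scheduled 6%. No special measure applies. → 6%.
Line B: polyester → 2-3; woven → 2-3-3; dyed → 2-3-3-4. Scheduled 18%. Belmark agreement on 2-1-4: 2-3-3-4 not covered. → 18%.
Line C: polyester → 2-3; coated → 2-3-4; bleached → 2-3-4-3. Scheduled 7%. Galveny agreement on 2-2-1-3: 2-3-4-3 not covered; Galveny agreement on 2-3-4: not wholly obtained. → 7%.
Sum: 6% + 18% + 7% = 31%.

31%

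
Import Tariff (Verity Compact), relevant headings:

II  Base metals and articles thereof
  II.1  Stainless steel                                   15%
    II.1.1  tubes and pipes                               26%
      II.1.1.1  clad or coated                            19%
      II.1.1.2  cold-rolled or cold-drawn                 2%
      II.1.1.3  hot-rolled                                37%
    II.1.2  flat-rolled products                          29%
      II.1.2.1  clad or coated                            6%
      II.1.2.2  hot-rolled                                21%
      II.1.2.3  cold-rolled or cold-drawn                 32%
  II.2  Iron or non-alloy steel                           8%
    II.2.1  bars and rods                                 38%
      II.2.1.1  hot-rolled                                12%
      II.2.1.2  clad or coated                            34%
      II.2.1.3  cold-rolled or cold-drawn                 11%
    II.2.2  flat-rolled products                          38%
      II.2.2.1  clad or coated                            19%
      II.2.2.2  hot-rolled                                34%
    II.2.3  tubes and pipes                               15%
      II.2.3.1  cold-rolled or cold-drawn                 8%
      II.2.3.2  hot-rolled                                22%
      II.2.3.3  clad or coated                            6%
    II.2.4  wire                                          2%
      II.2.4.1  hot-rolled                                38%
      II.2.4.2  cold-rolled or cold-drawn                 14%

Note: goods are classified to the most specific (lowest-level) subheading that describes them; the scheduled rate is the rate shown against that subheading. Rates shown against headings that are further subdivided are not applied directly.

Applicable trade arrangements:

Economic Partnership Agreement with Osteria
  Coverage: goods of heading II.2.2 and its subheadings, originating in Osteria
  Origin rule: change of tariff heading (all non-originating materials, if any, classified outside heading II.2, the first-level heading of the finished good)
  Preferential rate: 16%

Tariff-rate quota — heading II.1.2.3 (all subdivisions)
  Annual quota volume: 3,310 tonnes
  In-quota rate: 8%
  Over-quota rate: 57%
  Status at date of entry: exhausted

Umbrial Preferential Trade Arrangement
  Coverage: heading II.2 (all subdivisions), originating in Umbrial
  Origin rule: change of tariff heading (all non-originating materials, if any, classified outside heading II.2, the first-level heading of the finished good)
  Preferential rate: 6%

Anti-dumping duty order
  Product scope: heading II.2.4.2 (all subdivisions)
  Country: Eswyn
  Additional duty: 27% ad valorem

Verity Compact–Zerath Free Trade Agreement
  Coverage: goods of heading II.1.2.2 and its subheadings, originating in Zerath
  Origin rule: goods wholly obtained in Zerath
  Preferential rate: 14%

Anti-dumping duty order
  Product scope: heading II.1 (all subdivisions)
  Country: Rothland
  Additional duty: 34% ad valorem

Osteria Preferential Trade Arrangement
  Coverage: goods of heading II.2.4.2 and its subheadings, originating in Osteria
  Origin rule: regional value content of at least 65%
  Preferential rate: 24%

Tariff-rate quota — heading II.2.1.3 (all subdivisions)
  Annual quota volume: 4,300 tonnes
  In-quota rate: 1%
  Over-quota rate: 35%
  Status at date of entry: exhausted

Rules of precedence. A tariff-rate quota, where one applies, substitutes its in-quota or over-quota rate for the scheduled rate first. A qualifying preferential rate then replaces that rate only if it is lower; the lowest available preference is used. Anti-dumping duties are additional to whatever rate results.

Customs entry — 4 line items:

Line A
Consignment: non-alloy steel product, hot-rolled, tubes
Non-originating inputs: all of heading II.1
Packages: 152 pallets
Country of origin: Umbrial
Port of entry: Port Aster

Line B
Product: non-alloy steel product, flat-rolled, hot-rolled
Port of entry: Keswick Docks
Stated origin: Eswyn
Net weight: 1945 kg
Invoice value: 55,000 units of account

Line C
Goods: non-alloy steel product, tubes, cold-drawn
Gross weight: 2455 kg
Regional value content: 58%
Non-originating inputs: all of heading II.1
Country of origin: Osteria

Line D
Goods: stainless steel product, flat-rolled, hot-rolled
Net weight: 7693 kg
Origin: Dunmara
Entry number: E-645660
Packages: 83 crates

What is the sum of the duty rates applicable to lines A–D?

Line A: non-alloy steel → II.2; tubes → II.2.3; hot-rolled → II.2.3.2. Scheduled 22%. Umbrial agreement on II.2: CTH met → 6% available; preferential 6%. → 6%.
Line B: non-alloy steel → II.2; flat-rolled → II.2.2; hot-rolled → II.2.2.2. Scheduled 34%. No special measure applies. → 34%.
Line C: non-alloy steel → II.2; tubes → II.2.3; cold-drawn → II.2.3.1. Scheduled 8%. Osteria agreement on II.2.2: II.2.3.1 not covered; Osteria agreement on II.2.4.2: II.2.3.1 not covered. → 8%.
Line D: stainless steel → II.1; flat-rolled → II.1.2; hot-rolled → II.1.2.2. Scheduled 21%. No special measure applies. → 21%.
Sum: 6% + 34% + 8% + 21% = 69%.

69%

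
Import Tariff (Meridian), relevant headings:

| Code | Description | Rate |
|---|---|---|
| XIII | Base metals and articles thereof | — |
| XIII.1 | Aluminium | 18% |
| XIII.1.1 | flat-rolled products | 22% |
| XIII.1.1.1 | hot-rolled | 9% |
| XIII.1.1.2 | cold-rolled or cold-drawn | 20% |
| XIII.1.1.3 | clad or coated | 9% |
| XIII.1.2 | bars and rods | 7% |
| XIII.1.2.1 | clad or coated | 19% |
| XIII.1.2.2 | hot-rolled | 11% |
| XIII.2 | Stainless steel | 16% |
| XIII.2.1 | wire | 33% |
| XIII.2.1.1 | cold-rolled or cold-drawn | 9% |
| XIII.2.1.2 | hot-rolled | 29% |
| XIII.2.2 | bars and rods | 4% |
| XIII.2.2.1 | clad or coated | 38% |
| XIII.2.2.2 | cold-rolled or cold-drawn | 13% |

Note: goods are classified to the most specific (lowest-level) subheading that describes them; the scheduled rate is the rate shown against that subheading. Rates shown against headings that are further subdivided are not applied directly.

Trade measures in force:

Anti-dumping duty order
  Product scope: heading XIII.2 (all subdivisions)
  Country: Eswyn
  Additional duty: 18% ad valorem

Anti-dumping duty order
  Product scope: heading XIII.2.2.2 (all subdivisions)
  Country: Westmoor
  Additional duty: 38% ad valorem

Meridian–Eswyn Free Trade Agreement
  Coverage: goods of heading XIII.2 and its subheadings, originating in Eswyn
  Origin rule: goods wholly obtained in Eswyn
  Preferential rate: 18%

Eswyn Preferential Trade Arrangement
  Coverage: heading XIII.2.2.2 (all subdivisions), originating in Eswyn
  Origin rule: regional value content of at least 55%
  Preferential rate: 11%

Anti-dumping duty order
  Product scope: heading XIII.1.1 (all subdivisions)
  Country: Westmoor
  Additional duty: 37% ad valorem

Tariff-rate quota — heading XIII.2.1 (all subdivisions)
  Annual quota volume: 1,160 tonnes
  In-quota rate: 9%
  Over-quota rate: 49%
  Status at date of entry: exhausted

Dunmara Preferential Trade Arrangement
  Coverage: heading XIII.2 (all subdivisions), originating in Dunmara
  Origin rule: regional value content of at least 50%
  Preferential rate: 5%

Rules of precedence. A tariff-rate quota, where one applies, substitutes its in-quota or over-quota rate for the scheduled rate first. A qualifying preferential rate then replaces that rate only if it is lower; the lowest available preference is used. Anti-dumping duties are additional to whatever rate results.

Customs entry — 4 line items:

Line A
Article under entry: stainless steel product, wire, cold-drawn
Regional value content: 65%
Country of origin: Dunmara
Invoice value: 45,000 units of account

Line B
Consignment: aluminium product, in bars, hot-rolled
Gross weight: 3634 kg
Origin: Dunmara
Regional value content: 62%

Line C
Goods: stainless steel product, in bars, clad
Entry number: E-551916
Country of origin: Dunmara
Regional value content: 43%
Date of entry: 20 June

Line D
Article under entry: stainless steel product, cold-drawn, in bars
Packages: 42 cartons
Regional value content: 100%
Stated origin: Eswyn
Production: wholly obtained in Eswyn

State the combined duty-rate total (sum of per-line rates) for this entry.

83%

Line A: stainless steel → XIII.2; wire → XIII.2.1; cold-drawn → XIII.2.1.1. Scheduled 9%. quota on XIII.2.1 exhausted → over-quota 49%; Dunmara agreement on XIII.2: RVC ≥ 50% → 5% available; preferential 5%. → 5%.
Line B: aluminium → XIII.1; in bars → XIII.1.2; hot-rolled → XIII.1.2.2. Scheduled 11%. Dunmara agreement on XIII.2: XIII.1.2.2 not covered. → 11%.
Line C: stainless steel → XIII.2; in bars → XIII.2.2; clad → XIII.2.2.1. Scheduled 38%. Dunmara agreement on XIII.2: RVC < 50%. → 38%.
Line D: stainless steel → XIII.2; in bars → XIII.2.2; cold-drawn → XIII.2.2.2. Scheduled 13%. Eswyn agreement on XIII.2: wholly obtained → 18% available; Eswyn agreement on XIII.2.2.2: RVC ≥ 55% → 11% available; preferential 11%; anti-dumping (Eswyn, XIII.2): +18%; total 11% + 18% = 29%. → 29%.
Sum: 5% + 11% + 38% + 29% = 83%.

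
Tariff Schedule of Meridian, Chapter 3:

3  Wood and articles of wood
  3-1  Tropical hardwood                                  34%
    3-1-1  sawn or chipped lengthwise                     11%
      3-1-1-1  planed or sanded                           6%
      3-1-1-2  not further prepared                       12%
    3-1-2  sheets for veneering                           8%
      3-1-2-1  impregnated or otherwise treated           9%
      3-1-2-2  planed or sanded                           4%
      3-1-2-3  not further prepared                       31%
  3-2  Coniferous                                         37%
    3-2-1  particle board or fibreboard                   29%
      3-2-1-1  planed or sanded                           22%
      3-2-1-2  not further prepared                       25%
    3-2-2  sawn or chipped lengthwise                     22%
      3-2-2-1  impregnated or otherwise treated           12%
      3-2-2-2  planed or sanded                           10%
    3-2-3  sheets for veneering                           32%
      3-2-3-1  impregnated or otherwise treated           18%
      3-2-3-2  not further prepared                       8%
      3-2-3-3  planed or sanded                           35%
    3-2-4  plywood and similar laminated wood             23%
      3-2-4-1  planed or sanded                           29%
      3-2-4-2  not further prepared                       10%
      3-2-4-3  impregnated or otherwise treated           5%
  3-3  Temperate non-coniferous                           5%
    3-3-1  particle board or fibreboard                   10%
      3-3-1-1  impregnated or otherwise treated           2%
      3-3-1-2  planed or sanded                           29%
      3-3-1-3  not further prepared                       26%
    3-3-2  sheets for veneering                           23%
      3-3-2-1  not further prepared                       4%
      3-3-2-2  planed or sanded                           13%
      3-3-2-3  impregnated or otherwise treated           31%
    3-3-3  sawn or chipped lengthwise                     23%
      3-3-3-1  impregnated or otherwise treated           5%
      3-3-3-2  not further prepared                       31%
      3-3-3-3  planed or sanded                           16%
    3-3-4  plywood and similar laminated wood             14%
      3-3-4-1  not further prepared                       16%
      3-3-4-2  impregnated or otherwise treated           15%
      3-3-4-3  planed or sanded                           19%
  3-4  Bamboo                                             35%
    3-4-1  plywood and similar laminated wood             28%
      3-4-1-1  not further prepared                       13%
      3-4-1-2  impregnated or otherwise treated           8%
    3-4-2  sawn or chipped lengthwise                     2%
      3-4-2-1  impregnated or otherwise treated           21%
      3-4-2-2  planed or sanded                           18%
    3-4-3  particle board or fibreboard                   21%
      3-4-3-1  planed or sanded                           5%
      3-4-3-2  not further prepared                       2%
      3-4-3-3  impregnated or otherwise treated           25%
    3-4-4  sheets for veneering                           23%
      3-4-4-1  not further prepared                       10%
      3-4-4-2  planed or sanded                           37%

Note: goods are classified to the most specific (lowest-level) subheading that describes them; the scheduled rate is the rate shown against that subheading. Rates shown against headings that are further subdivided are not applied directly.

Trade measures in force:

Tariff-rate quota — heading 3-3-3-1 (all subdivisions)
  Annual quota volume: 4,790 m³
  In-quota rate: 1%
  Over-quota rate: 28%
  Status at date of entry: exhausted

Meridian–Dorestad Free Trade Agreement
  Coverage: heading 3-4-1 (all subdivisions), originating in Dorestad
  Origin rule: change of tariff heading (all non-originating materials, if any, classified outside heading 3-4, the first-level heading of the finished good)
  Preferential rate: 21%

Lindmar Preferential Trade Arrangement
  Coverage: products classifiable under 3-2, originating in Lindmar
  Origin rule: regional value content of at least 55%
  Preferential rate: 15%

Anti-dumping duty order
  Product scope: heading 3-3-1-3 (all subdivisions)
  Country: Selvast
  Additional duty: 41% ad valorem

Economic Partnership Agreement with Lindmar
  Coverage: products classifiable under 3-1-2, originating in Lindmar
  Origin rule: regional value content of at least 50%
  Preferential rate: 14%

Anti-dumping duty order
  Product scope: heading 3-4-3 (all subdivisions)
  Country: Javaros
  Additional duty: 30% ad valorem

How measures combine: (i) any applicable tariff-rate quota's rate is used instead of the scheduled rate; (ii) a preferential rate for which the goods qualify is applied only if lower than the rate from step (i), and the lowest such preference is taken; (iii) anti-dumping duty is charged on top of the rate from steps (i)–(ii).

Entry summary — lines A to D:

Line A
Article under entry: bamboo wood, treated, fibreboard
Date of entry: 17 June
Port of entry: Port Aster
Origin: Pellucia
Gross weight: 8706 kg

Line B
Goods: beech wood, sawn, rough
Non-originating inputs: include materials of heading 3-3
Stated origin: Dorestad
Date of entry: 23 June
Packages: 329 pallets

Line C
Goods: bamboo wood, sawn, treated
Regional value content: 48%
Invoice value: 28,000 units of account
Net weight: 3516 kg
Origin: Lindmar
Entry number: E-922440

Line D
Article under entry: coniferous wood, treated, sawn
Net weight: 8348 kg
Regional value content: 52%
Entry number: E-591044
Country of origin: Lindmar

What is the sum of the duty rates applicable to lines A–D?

89%

Line A: bamboo → 3-4; fibreboard → 3-4-3; treated → 3-4-3-3. Scheduled 25%. No special measure applies. → 25%.
Line B: beech → 3-3; sawn → 3-3-3; rough → 3-3-3-2. Scheduled 31%. Dorestad agreement on 3-4-1: 3-3-3-2 not covered. → 31%.
Line C: bamboo → 3-4; sawn → 3-4-2; treated → 3-4-2-1. Scheduled 21%. Lindmar agreement on 3-2: 3-4-2-1 not covered; Lindmar agreement on 3-1-2: 3-4-2-1 not covered. → 21%.
Line D: coniferous → 3-2; sawn → 3-2-2; treated → 3-2-2-1. Scheduled 12%. Lindmar agreement on 3-2: RVC < 55%; Lindmar agreement on 3-1-2: 3-2-2-1 not covered. → 12%.
Sum: 25% + 31% + 21% + 12% = 89%.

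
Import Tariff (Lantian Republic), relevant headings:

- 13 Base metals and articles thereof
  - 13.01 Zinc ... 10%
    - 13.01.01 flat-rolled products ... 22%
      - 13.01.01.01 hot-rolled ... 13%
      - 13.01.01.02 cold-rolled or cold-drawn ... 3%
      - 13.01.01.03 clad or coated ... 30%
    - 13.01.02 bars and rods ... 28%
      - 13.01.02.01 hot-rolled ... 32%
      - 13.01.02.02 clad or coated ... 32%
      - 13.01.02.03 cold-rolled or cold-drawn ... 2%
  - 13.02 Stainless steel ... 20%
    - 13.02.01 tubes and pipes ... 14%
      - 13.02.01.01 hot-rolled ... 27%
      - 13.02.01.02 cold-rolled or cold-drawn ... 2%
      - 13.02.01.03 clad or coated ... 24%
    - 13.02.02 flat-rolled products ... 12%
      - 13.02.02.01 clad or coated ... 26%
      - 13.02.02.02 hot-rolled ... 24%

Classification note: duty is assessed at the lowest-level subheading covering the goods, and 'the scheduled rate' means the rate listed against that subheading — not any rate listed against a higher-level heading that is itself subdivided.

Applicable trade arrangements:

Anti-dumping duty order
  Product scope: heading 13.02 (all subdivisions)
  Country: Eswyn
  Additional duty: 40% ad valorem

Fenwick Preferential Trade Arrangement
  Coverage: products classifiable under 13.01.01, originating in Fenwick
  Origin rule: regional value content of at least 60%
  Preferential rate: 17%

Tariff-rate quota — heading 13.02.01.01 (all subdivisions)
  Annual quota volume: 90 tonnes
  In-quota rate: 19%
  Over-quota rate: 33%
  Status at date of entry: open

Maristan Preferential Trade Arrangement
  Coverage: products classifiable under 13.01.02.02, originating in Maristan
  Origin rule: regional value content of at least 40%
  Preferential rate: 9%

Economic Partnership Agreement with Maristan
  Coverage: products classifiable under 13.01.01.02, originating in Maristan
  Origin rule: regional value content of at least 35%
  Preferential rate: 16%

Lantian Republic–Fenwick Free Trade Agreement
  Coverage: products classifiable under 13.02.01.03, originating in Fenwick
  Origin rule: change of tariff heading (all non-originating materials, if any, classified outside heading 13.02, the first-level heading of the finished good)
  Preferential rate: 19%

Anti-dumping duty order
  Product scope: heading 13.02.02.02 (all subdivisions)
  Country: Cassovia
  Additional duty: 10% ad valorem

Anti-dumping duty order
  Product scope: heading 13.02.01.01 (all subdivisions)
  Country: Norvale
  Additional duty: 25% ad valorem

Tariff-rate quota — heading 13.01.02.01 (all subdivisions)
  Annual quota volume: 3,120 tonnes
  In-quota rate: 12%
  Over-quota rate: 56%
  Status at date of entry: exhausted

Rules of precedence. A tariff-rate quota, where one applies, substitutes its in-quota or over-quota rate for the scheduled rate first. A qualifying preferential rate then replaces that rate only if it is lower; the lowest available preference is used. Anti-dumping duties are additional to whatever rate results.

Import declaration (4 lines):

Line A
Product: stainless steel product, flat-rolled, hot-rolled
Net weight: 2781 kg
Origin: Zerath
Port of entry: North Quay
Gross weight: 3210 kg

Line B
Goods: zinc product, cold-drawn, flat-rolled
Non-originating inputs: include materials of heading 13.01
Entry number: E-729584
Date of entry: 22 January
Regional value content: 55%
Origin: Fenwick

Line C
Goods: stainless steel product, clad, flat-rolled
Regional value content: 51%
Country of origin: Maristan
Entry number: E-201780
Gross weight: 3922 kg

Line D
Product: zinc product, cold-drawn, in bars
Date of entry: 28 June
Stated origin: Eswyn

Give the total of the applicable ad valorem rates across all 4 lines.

Line A: stainless steel → 13.02; flat-rolled → 13.02.02; hot-rolled → 13.02.02.02. Scheduled 24%. No special measure applies. → 24%.
Line B: zinc → 13.01; flat-rolled → 13.01.01; cold-drawn → 13.01.01.02. Scheduled 3%. Fenwick agreement on 13.01.01: RVC < 60%; Fenwick agreement on 13.02.01.03: 13.01.01.02 not covered. → 3%.
Line C: stainless steel → 13.02; flat-rolled → 13.02.02; clad → 13.02.02.01. Scheduled 26%. Maristan agreement on 13.01.02.02: 13.02.02.01 not covered; Maristan agreement on 13.01.01.02: 13.02.02.01 not covered. → 26%.
Line D: zinc → 13.01; in bars → 13.01.02; cold-drawn → 13.01.02.03. Scheduled 2%. No special measure applies. → 2%.
Sum: 24% + 3% + 26% + 2% = 55%.

55%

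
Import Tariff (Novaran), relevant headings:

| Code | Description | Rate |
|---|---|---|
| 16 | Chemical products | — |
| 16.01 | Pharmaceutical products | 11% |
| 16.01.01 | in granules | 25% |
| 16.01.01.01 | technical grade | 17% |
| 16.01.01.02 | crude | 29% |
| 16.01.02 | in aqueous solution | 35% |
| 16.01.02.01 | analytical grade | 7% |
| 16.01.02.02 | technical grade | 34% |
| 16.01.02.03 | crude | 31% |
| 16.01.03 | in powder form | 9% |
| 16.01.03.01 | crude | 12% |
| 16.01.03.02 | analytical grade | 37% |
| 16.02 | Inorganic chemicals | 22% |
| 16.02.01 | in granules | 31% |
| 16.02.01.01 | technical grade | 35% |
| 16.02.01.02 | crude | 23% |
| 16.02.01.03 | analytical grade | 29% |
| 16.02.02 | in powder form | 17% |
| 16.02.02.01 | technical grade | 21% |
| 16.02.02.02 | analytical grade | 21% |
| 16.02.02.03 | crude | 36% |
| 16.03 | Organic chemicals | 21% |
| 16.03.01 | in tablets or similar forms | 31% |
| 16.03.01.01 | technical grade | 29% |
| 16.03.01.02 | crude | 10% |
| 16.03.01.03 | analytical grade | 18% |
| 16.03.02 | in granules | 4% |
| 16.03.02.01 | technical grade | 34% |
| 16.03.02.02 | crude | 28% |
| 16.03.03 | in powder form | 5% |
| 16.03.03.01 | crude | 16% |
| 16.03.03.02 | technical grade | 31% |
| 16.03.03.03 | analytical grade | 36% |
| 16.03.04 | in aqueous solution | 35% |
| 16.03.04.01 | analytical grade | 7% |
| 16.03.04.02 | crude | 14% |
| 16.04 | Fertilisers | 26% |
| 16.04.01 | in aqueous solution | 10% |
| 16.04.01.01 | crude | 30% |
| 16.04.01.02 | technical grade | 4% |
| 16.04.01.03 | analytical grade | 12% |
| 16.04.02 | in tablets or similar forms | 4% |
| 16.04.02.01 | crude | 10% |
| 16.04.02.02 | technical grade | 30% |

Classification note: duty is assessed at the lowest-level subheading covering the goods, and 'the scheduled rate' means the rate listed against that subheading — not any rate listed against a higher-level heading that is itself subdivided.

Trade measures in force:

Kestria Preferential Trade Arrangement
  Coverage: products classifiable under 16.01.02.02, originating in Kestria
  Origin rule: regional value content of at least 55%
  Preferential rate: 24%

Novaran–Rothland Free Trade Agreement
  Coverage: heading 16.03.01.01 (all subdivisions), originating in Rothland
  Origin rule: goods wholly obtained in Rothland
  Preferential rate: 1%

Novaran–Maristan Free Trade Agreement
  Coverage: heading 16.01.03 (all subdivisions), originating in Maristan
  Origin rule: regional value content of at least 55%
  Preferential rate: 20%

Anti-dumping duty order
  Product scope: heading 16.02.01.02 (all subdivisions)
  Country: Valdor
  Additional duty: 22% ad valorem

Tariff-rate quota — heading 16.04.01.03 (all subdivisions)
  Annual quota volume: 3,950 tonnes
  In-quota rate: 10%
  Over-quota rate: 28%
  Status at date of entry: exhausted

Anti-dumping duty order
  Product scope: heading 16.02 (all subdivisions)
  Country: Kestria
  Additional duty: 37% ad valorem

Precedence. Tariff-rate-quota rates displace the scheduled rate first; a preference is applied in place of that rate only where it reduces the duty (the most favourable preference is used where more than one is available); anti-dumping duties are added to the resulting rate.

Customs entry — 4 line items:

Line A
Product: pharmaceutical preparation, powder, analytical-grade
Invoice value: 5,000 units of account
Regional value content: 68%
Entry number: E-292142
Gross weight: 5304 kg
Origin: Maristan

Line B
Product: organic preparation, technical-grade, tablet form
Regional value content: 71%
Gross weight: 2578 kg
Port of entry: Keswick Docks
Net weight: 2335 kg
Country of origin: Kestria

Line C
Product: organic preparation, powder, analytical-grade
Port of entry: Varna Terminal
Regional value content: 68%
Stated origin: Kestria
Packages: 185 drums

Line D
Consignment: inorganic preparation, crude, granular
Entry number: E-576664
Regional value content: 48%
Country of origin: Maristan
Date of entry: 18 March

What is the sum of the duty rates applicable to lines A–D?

108%

Line A: pharmaceutical → 16.01; powder → 16.01.03; analytical-grade → 16.01.03.02. Scheduled 37%. Maristan agreement on 16.01.03: RVC ≥ 55% → 20% available; preferential 20%. → 20%.
Line B: organic → 16.03; tablet form → 16.03.01; technical-grade → 16.03.01.01. Scheduled 29%. Kestria agreement on 16.01.02.02: 16.03.01.01 not covered. → 29%.
Line C: organic → 16.03; powder → 16.03.03; analytical-grade → 16.03.03.03. Scheduled 36%. Kestria agreement on 16.01.02.02: 16.03.03.03 not covered. → 36%.
Line D: inorganic → 16.02; granular → 16.02.01; crude → 16.02.01.02. Scheduled 23%. Maristan agreement on 16.01.03: 16.02.01.02 not covered. → 23%.
Sum: 20% + 29% + 36% + 23% = 108%.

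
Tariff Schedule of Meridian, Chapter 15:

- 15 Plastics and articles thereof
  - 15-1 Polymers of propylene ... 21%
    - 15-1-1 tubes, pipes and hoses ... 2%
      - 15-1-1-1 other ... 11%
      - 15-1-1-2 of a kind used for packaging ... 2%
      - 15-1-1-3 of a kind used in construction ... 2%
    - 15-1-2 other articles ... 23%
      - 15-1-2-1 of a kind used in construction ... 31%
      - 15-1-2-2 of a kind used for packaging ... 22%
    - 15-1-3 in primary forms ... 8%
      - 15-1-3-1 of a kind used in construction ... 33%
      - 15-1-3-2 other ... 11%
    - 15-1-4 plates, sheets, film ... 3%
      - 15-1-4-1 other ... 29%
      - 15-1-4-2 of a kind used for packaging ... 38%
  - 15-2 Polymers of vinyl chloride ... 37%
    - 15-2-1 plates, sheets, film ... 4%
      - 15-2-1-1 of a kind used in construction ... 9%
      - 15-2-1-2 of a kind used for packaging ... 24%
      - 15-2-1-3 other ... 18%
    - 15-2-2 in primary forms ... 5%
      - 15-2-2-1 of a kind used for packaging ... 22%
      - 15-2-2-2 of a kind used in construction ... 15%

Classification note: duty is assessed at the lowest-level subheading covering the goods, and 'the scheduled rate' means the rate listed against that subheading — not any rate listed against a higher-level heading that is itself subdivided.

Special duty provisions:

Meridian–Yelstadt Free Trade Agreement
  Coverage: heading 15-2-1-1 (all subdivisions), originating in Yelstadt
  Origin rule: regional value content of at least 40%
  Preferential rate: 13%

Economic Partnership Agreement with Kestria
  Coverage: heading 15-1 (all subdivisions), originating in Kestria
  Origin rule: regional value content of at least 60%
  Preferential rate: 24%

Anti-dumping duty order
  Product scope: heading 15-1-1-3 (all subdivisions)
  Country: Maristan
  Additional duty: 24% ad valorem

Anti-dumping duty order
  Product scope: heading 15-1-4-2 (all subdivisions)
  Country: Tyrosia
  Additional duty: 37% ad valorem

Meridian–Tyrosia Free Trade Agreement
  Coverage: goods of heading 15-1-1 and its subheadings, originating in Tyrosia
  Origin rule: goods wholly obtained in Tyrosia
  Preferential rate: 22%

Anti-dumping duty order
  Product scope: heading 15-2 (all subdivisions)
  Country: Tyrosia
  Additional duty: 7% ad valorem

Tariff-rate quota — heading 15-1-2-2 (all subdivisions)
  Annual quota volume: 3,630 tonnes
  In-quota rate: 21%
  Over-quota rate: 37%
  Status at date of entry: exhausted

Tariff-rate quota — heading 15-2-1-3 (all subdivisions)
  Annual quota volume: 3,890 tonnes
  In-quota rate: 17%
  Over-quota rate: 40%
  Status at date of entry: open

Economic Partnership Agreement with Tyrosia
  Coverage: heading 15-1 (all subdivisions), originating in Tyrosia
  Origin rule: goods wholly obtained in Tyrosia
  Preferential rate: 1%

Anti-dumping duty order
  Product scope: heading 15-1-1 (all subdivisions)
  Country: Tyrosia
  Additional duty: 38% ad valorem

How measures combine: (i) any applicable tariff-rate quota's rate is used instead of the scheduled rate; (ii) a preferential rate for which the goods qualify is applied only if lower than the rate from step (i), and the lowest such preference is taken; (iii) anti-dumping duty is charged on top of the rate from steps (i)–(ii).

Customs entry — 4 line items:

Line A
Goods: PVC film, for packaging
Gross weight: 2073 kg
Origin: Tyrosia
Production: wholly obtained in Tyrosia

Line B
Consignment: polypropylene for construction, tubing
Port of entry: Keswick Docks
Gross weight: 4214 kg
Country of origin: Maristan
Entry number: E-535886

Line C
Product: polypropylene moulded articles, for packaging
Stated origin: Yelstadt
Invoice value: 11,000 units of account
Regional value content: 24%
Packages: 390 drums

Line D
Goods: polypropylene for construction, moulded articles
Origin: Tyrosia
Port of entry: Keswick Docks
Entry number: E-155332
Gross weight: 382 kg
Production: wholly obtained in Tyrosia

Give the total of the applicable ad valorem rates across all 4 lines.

Line A: PVC → 15-2; film → 15-2-1; for packaging → 15-2-1-2. Scheduled 24%. Tyrosia agreement on 15-1-1: 15-2-1-2 not covered; Tyrosia agreement on 15-1: 15-2-1-2 not covered; anti-dumping (Tyrosia, 15-2): +7%; total 24% + 7% = 31%. → 31%.
Line B: polypropylene → 15-1; tubing → 15-1-1; for construction → 15-1-1-3. Scheduled 2%. anti-dumping (Maristan, 15-1-1-3): +24%; total 2% + 24% = 26%. → 26%.
Line C: polypropylene → 15-1; moulded articles → 15-1-2; for packaging → 15-1-2-2. Scheduled 22%. quota on 15-1-2-2 exhausted → over-quota 37%; Yelstadt agreement on 15-2-1-1: 15-1-2-2 not covered. → 37%.
Line D: polypropylene → 15-1; moulded articles → 15-1-2; for construction → 15-1-2-1. Scheduled 31%. Tyrosia agreement on 15-1-1: 15-1-2-1 not covered; Tyrosia agreement on 15-1: wholly obtained → 1% available; preferential 1%. → 1%.
Sum: 31% + 26% + 37% + 1% = 95%.

95%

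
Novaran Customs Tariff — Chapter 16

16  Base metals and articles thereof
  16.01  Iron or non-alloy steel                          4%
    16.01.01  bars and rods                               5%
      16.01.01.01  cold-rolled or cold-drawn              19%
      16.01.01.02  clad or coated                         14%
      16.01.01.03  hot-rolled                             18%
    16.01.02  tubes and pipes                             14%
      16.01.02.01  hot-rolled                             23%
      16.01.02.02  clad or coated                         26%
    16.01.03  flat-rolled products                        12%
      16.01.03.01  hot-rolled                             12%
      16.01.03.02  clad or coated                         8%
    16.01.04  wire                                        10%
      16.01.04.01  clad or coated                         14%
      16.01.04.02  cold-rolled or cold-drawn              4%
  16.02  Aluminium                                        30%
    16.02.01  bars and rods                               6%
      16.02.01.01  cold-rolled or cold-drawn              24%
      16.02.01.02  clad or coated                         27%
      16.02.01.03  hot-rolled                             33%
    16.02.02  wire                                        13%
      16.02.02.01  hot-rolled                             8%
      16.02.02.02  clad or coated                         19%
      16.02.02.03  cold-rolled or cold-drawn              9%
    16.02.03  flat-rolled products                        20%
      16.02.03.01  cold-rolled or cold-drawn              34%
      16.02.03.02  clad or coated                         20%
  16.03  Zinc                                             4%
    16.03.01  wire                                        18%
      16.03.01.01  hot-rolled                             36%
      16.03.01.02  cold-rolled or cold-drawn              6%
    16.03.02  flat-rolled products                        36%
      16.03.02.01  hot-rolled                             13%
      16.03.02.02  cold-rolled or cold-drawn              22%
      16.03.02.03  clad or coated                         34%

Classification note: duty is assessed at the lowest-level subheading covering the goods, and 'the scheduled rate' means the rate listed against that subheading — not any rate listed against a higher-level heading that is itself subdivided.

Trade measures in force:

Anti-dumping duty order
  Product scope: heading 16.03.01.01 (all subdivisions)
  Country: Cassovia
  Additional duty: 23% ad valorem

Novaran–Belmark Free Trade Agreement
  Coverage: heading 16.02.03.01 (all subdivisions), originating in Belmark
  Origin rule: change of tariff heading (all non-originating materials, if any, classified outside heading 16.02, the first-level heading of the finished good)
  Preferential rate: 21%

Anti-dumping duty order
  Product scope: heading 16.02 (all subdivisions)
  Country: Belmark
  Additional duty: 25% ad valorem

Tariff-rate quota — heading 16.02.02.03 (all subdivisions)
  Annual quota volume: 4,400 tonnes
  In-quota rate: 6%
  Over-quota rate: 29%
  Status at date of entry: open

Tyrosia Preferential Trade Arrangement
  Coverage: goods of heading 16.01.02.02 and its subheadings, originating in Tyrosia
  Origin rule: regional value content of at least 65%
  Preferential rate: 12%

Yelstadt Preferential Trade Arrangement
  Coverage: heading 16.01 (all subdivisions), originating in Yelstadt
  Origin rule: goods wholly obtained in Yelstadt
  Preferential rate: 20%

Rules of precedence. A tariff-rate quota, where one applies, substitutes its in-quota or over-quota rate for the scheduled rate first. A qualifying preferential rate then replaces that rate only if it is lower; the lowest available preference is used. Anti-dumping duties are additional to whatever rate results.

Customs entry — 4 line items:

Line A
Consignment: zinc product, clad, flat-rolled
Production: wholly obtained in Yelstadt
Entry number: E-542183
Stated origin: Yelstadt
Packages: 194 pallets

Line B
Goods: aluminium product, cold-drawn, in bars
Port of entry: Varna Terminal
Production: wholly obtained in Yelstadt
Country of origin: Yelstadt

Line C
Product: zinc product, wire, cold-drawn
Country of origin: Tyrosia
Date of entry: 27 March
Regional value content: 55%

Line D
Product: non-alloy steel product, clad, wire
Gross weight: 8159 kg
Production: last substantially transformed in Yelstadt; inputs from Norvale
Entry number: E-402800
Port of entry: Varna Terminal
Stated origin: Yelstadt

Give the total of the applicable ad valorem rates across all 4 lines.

Line A: zinc → 16.03; flat-rolled → 16.03.02; clad → 16.03.02.03. Scheduled 34%. Yelstadt agreement on 16.01: 16.03.02.03 not covered. → 34%.
Line B: aluminium → 16.02; in bars → 16.02.01; cold-drawn → 16.02.01.01. Scheduled 24%. Yelstadt agreement on 16.01: 16.02.01.01 not covered. → 24%.
Line C: zinc → 16.03; wire → 16.03.01; cold-drawn → 16.03.01.02. Scheduled 6%. Tyrosia agreement on 16.01.02.02: 16.03.01.02 not covered. → 6%.
Line D: non-alloy steel → 16.01; wire → 16.01.04; clad → 16.01.04.01. Scheduled 14%. Yelstadt agreement on 16.01: not wholly obtained. → 14%.
Sum: 34% + 24% + 6% + 14% = 78%.

78%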